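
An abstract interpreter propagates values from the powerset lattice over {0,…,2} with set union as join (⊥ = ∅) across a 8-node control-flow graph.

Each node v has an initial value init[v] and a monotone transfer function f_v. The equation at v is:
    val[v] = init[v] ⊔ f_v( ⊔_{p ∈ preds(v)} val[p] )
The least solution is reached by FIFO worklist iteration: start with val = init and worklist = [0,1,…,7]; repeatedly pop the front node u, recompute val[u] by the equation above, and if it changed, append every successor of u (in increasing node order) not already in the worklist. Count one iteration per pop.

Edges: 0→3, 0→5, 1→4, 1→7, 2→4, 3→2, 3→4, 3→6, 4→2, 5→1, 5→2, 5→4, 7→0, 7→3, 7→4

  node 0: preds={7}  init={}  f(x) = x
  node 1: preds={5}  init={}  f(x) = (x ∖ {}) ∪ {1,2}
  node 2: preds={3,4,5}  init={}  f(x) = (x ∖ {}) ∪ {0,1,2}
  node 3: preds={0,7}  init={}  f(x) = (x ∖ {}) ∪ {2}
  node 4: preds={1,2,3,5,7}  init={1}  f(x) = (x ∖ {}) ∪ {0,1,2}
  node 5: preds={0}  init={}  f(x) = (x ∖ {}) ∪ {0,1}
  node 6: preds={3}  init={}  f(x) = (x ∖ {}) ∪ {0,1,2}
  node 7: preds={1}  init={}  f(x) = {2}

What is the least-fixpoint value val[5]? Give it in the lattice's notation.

Iteration log — 18 steps:
  step 1. node 0  ⊔preds={}  new={}  stable
  step 2. node 1  ⊔preds={}  new={1,2}  old={}  +wl: 
  step 3. node 2  ⊔preds={1}  new={0,1,2}  old={}  +wl: 
  step 4. node 3  ⊔preds={}  new={2}  old={}  +wl: 2
  step 5. node 4  ⊔preds={0,1,2}  new={0,1,2}  old={1}  +wl: 
  step 6. node 5  ⊔preds={}  new={0,1}  old={}  +wl: 1,4
  step 7. node 6  ⊔preds={2}  new={0,1,2}  old={}  +wl: 
  step 8. node 7  ⊔preds={1,2}  new={2}  old={}  +wl: 0,3
  step 9. node 2  ⊔preds={0,1,2}  new={0,1,2}  stable
  step 10. node 1  ⊔preds={0,1}  new={0,1,2}  old={1,2}  +wl: 7
  step 11. node 4  ⊔preds={0,1,2}  new={0,1,2}  stable
  step 12. node 0  ⊔preds={2}  new={2}  old={}  +wl: 5
  step 13. node 3  ⊔preds={2}  new={2}  stable
  step 14. node 7  ⊔preds={0,1,2}  new={2}  stable
  step 15. node 5  ⊔preds={2}  new={0,1,2}  old={0,1}  +wl: 1,2,4
  step 16. node 1  ⊔preds={0,1,2}  new={0,1,2}  stable
  step 17. node 2  ⊔preds={0,1,2}  new={0,1,2}  stable
  step 18. node 4  ⊔preds={0,1,2}  new={0,1,2}  stable

Least fixpoint reached:
  node 0: {2}
  node 1: {0,1,2}
  node 2: {0,1,2}
  node 3: {2}
  node 4: {0,1,2}
  node 5: {0,1,2}
  node 6: {0,1,2}
  node 7: {2}

{0,1,2}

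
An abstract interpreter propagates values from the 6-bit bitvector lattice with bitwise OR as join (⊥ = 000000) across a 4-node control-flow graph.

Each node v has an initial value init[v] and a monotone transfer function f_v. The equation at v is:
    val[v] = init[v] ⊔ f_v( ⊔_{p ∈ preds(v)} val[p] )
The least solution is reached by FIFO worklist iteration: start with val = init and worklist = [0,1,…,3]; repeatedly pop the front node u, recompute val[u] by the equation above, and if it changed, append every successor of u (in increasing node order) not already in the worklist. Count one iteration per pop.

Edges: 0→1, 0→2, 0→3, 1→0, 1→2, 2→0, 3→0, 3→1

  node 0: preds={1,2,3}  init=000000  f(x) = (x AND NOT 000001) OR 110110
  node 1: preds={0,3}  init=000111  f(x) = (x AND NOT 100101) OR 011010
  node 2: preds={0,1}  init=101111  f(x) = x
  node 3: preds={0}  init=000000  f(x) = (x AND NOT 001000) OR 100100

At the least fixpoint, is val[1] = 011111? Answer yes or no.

Iteration log — 6 steps:
  step 1. node 0  ⊔preds=101111  new=111110  old=000000  +wl: 
  step 2. node 1  ⊔preds=111110  new=011111  old=000111  +wl: 0
  step 3. node 2  ⊔preds=111111  new=111111  old=101111  +wl: 
  step 4. node 3  ⊔preds=111110  new=110110  old=000000  +wl: 1
  step 5. node 0  ⊔preds=111111  new=111110  stable
  step 6. node 1  ⊔preds=111110  new=011111  stable

Least fixpoint reached:
  node 0: 111110
  node 1: 011111
  node 2: 111111
  node 3: 110110

yes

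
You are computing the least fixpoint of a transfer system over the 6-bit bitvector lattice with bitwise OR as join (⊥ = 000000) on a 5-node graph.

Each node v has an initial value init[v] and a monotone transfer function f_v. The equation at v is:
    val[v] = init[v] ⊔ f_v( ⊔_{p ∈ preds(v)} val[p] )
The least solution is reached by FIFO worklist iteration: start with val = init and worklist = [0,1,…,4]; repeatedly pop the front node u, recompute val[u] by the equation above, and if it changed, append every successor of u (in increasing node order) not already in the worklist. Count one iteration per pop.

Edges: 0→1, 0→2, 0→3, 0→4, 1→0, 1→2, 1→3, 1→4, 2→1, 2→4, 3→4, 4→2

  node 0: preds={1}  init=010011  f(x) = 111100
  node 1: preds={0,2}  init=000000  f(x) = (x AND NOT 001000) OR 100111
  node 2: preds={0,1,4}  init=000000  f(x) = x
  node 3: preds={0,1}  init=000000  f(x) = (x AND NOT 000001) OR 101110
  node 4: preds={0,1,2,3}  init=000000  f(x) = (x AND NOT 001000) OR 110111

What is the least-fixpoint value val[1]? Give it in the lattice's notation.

110111

Trace (8 dequeues):
  [1] u=0 | in 000000 | out 111111 | prev 010011 | push {}
  [2] u=1 | in 111111 | out 110111 | prev 000000 | push {0}
  [3] u=2 | in 111111 | out 111111 | prev 000000 | push {1}
  [4] u=3 | in 111111 | out 111110 | prev 000000 | push {}
  [5] u=4 | in 111111 | out 110111 | prev 000000 | push {2}
  [6] u=0 | in 110111 | out 111111 | ==
  [7] u=1 | in 111111 | out 110111 | ==
  [8] u=2 | in 111111 | out 111111 | ==

Converged values:
  [0] 111111
  [1] 110111
  [2] 111111
  [3] 111110
  [4] 110111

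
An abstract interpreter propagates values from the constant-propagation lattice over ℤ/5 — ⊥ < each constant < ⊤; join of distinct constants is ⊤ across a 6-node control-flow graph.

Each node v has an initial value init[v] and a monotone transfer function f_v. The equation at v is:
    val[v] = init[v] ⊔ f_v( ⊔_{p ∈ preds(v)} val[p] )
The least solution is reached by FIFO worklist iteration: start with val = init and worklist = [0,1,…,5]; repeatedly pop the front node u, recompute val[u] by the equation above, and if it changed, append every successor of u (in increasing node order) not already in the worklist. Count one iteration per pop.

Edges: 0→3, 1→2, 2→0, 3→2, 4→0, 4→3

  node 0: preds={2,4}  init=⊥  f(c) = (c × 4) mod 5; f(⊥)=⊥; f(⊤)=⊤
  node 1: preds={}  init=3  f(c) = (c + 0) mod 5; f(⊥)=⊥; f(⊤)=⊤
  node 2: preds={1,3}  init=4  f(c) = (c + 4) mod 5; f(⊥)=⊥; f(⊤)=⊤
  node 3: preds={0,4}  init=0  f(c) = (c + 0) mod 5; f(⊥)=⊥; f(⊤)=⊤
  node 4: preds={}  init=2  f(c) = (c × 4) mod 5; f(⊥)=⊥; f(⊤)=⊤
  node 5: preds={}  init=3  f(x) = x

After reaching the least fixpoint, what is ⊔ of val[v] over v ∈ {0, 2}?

Worklist (8 pops):
  #1 pop 0: in=⊤ → ⊤ (was ⊥); enqueue []
  #2 pop 1: in=⊥ → 3 (no change)
  #3 pop 2: in=⊤ → ⊤ (was 4); enqueue [0]
  #4 pop 3: in=⊤ → ⊤ (was 0); enqueue [2]
  #5 pop 4: in=⊥ → 2 (no change)
  #6 pop 5: in=⊥ → 3 (no change)
  #7 pop 0: in=⊤ → ⊤ (no change)
  #8 pop 2: in=⊤ → ⊤ (no change)

Fixpoint:
  val[0] = ⊤
  val[1] = 3
  val[2] = ⊤
  val[3] = ⊤
  val[4] = 2
  val[5] = 3

⊤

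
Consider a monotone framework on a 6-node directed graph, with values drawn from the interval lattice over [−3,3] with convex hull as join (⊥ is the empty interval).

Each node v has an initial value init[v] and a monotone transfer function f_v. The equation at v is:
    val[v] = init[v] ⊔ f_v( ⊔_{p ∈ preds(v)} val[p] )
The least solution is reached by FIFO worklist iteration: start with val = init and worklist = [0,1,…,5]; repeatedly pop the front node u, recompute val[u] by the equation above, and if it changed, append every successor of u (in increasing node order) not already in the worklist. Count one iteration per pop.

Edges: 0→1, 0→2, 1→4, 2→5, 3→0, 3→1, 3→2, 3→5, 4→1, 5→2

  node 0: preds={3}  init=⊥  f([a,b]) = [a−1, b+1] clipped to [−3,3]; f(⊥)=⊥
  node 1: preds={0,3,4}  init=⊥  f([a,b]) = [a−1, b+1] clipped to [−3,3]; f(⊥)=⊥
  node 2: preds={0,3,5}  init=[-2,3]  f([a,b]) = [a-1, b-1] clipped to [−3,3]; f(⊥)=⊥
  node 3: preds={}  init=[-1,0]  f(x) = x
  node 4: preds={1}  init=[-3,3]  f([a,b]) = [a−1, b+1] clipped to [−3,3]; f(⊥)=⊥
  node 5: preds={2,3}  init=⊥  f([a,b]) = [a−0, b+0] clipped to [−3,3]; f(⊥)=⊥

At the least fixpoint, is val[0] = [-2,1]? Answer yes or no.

Trace (7 dequeues):
  [1] u=0 | in [-1,0] | out [-2,1] | prev ⊥ | push {}
  [2] u=1 | in [-3,3] | out [-3,3] | prev ⊥ | push {}
  [3] u=2 | in [-2,1] | out [-3,3] | prev [-2,3] | push {}
  [4] u=3 | in ⊥ | out [-1,0] | ==
  [5] u=4 | in [-3,3] | out [-3,3] | ==
  [6] u=5 | in [-3,3] | out [-3,3] | prev ⊥ | push {2}
  [7] u=2 | in [-3,3] | out [-3,3] | ==

Converged values:
  [0] [-2,1]
  [1] [-3,3]
  [2] [-3,3]
  [3] [-1,0]
  [4] [-3,3]
  [5] [-3,3]

yes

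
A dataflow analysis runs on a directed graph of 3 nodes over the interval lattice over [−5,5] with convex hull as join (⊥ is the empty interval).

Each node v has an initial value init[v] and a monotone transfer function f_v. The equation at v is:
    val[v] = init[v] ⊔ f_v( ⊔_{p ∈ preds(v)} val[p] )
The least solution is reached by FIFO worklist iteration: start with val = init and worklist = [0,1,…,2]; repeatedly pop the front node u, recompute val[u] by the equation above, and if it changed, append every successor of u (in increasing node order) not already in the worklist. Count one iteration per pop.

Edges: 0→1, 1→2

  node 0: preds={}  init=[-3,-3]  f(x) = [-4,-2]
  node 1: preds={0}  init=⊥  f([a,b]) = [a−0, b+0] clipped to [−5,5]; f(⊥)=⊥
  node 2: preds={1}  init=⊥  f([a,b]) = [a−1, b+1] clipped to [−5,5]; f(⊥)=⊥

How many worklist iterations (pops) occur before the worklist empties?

Trace (3 dequeues):
  [1] u=0 | in ⊥ | out [-4,-2] | prev [-3,-3] | push {}
  [2] u=1 | in [-4,-2] | out [-4,-2] | prev ⊥ | push {}
  [3] u=2 | in [-4,-2] | out [-5,-1] | prev ⊥ | push {}

Converged values:
  [0] [-4,-2]
  [1] [-4,-2]
  [2] [-5,-1]

3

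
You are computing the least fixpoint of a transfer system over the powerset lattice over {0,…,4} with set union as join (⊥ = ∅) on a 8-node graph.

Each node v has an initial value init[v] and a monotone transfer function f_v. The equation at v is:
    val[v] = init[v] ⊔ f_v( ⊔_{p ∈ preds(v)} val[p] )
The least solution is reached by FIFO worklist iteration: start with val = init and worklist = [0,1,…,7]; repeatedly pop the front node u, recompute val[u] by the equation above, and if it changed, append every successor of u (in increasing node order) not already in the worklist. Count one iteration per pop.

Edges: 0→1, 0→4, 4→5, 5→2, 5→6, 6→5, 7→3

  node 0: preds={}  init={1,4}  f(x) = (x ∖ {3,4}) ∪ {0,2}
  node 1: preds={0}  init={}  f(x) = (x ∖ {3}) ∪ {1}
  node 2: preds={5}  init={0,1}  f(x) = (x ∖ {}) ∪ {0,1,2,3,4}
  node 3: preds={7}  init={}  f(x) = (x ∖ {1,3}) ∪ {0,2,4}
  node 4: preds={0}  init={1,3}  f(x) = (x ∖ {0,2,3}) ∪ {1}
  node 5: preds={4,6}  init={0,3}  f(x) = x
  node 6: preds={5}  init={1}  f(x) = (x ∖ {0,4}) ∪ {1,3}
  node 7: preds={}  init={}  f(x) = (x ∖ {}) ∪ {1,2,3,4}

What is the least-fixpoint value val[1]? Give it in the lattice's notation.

{0,1,2,4}

Trace (11 dequeues):
  [1] u=0 | in {} | out {0,1,2,4} | prev {1,4} | push {}
  [2] u=1 | in {0,1,2,4} | out {0,1,2,4} | prev {} | push {}
  [3] u=2 | in {0,3} | out {0,1,2,3,4} | prev {0,1} | push {}
  [4] u=3 | in {} | out {0,2,4} | prev {} | push {}
  [5] u=4 | in {0,1,2,4} | out {1,3,4} | prev {1,3} | push {}
  [6] u=5 | in {1,3,4} | out {0,1,3,4} | prev {0,3} | push {2}
  [7] u=6 | in {0,1,3,4} | out {1,3} | prev {1} | push {5}
  [8] u=7 | in {} | out {1,2,3,4} | prev {} | push {3}
  [9] u=2 | in {0,1,3,4} | out {0,1,2,3,4} | ==
  [10] u=5 | in {1,3,4} | out {0,1,3,4} | ==
  [11] u=3 | in {1,2,3,4} | out {0,2,4} | ==

Converged values:
  [0] {0,1,2,4}
  [1] {0,1,2,4}
  [2] {0,1,2,3,4}
  [3] {0,2,4}
  [4] {1,3,4}
  [5] {0,1,3,4}
  [6] {1,3}
  [7] {1,2,3,4}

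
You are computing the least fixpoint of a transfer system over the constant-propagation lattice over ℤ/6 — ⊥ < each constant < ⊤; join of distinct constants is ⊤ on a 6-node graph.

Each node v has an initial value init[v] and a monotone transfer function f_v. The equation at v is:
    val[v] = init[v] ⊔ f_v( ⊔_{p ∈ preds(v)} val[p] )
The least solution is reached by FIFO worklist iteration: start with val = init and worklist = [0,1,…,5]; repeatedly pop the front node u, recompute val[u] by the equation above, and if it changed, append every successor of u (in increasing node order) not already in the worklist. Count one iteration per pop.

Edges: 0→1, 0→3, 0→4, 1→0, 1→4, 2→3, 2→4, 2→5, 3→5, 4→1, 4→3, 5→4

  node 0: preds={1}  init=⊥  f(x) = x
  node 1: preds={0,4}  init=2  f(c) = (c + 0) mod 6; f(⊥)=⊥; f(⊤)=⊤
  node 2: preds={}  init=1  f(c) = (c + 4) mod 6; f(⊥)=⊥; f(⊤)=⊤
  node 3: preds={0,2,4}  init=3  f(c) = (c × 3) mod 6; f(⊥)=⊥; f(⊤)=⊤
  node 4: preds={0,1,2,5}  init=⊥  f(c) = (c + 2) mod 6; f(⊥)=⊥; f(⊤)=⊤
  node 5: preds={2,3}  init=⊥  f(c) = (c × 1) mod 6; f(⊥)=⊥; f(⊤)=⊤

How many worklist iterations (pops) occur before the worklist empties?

Iteration log — 13 steps:
  step 1. node 0  ⊔preds=2  new=2  old=⊥  +wl: 
  step 2. node 1  ⊔preds=2  new=2  stable
  step 3. node 2  ⊔preds=⊥  new=1  stable
  step 4. node 3  ⊔preds=⊤  new=⊤  old=3  +wl: 
  step 5. node 4  ⊔preds=⊤  new=⊤  old=⊥  +wl: 1,3
  step 6. node 5  ⊔preds=⊤  new=⊤  old=⊥  +wl: 4
  step 7. node 1  ⊔preds=⊤  new=⊤  old=2  +wl: 0
  step 8. node 3  ⊔preds=⊤  new=⊤  stable
  step 9. node 4  ⊔preds=⊤  new=⊤  stable
  step 10. node 0  ⊔preds=⊤  new=⊤  old=2  +wl: 1,3,4
  step 11. node 1  ⊔preds=⊤  new=⊤  stable
  step 12. node 3  ⊔preds=⊤  new=⊤  stable
  step 13. node 4  ⊔preds=⊤  new=⊤  stable

Least fixpoint reached:
  node 0: ⊤
  node 1: ⊤
  node 2: 1
  node 3: ⊤
  node 4: ⊤
  node 5: ⊤

13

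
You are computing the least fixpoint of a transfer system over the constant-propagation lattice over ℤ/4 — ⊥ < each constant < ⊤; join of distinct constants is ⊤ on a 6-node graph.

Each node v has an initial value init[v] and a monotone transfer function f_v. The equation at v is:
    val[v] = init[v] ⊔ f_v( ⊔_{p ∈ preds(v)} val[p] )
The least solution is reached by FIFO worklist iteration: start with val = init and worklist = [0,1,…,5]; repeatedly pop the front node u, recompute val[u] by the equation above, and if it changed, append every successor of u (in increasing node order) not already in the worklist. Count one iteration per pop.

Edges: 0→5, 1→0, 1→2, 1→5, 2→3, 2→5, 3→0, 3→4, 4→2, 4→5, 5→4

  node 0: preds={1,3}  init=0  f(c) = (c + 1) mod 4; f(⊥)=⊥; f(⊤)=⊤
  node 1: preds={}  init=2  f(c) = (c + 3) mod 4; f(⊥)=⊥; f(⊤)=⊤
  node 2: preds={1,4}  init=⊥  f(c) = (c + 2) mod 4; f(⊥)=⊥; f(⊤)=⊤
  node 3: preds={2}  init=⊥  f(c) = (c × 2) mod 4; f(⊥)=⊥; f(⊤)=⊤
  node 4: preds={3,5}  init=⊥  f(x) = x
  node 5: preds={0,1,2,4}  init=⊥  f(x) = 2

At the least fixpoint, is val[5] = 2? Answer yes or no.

Worklist (14 pops):
  #1 pop 0: in=2 → ⊤ (was 0); enqueue []
  #2 pop 1: in=⊥ → 2 (no change)
  #3 pop 2: in=2 → 0 (was ⊥); enqueue []
  #4 pop 3: in=0 → 0 (was ⊥); enqueue [0]
  #5 pop 4: in=0 → 0 (was ⊥); enqueue [2]
  #6 pop 5: in=⊤ → 2 (was ⊥); enqueue [4]
  #7 pop 0: in=⊤ → ⊤ (no change)
  #8 pop 2: in=⊤ → ⊤ (was 0); enqueue [3,5]
  #9 pop 4: in=⊤ → ⊤ (was 0); enqueue [2]
  #10 pop 3: in=⊤ → ⊤ (was 0); enqueue [0,4]
  #11 pop 5: in=⊤ → 2 (no change)
  #12 pop 2: in=⊤ → ⊤ (no change)
  #13 pop 0: in=⊤ → ⊤ (no change)
  #14 pop 4: in=⊤ → ⊤ (no change)

Fixpoint:
  val[0] = ⊤
  val[1] = 2
  val[2] = ⊤
  val[3] = ⊤
  val[4] = ⊤
  val[5] = 2

yes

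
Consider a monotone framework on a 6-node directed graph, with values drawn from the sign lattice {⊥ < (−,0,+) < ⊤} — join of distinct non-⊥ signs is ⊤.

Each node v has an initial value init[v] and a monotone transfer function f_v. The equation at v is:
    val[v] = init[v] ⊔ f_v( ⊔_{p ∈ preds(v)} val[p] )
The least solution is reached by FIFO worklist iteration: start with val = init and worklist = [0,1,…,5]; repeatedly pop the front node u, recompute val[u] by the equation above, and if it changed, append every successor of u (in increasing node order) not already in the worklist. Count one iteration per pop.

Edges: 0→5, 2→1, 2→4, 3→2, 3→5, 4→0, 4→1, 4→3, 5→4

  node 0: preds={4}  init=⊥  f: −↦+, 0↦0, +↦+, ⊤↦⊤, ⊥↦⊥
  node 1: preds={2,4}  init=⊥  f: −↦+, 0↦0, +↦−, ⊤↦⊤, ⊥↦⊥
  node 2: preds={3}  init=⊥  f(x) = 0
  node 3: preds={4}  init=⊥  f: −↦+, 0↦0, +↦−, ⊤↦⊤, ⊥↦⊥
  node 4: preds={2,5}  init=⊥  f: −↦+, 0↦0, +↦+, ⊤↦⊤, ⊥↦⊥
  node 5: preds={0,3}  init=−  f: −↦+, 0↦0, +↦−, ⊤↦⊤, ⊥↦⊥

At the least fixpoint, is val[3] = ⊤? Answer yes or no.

Trace (12 dequeues):
  [1] u=0 | in ⊥ | out ⊥ | ==
  [2] u=1 | in ⊥ | out ⊥ | ==
  [3] u=2 | in ⊥ | out 0 | prev ⊥ | push {1}
  [4] u=3 | in ⊥ | out ⊥ | ==
  [5] u=4 | in ⊤ | out ⊤ | prev ⊥ | push {0,3}
  [6] u=5 | in ⊥ | out − | ==
  [7] u=1 | in ⊤ | out ⊤ | prev ⊥ | push {}
  [8] u=0 | in ⊤ | out ⊤ | prev ⊥ | push {5}
  [9] u=3 | in ⊤ | out ⊤ | prev ⊥ | push {2}
  [10] u=5 | in ⊤ | out ⊤ | prev − | push {4}
  [11] u=2 | in ⊤ | out 0 | ==
  [12] u=4 | in ⊤ | out ⊤ | ==

Converged values:
  [0] ⊤
  [1] ⊤
  [2] 0
  [3] ⊤
  [4] ⊤
  [5] ⊤

yes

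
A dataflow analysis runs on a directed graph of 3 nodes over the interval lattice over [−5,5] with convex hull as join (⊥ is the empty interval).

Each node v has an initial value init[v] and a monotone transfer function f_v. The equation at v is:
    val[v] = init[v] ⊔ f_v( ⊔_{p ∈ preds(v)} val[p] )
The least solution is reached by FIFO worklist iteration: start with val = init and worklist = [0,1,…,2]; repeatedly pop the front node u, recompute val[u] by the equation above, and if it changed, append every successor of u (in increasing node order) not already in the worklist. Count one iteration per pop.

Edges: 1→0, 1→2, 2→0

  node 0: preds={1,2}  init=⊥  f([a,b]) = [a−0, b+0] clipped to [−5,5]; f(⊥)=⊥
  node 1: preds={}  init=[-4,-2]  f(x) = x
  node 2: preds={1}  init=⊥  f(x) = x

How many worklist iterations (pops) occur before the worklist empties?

Trace (4 dequeues):
  [1] u=0 | in [-4,-2] | out [-4,-2] | prev ⊥ | push {}
  [2] u=1 | in ⊥ | out [-4,-2] | ==
  [3] u=2 | in [-4,-2] | out [-4,-2] | prev ⊥ | push {0}
  [4] u=0 | in [-4,-2] | out [-4,-2] | ==

Converged values:
  [0] [-4,-2]
  [1] [-4,-2]
  [2] [-4,-2]

4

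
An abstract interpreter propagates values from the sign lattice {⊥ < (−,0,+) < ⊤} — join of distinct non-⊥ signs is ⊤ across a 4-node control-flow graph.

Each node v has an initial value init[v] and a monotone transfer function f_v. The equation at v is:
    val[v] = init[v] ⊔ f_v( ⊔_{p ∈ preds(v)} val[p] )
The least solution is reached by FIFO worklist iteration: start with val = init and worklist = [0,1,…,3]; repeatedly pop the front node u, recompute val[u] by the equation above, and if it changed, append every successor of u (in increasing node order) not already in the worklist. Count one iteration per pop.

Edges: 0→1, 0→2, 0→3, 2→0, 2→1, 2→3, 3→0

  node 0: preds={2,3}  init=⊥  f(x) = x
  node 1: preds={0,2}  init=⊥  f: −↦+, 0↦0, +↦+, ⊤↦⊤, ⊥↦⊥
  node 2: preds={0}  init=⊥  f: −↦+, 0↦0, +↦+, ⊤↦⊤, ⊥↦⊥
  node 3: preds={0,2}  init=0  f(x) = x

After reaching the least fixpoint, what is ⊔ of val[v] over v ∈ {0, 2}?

0

Iteration log — 6 steps:
  step 1. node 0  ⊔preds=0  new=0  old=⊥  +wl: 
  step 2. node 1  ⊔preds=0  new=0  old=⊥  +wl: 
  step 3. node 2  ⊔preds=0  new=0  old=⊥  +wl: 0,1
  step 4. node 3  ⊔preds=0  new=0  stable
  step 5. node 0  ⊔preds=0  new=0  stable
  step 6. node 1  ⊔preds=0  new=0  stable

Least fixpoint reached:
  node 0: 0
  node 1: 0
  node 2: 0
  node 3: 0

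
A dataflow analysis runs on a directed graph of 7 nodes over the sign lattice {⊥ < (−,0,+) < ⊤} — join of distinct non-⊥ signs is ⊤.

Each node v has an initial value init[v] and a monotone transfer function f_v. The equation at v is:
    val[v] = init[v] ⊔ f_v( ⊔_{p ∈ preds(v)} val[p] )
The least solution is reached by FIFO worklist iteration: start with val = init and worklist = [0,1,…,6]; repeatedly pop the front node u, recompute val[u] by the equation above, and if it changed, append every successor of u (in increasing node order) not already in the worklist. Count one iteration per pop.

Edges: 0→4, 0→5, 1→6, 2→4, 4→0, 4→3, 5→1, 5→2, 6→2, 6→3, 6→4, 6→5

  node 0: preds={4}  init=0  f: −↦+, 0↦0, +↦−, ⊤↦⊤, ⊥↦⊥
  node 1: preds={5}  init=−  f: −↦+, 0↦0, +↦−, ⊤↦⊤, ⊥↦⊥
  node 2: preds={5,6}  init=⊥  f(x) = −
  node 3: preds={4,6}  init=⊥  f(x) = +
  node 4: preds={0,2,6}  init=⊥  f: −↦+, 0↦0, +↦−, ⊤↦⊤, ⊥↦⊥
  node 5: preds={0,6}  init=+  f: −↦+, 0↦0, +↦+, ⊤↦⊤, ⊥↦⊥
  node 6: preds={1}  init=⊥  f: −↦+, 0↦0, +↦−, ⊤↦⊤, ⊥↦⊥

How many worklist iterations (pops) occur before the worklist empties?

Trace (18 dequeues):
  [1] u=0 | in ⊥ | out 0 | ==
  [2] u=1 | in + | out − | ==
  [3] u=2 | in + | out − | prev ⊥ | push {}
  [4] u=3 | in ⊥ | out + | prev ⊥ | push {}
  [5] u=4 | in ⊤ | out ⊤ | prev ⊥ | push {0,3}
  [6] u=5 | in 0 | out ⊤ | prev + | push {1,2}
  [7] u=6 | in − | out + | prev ⊥ | push {4,5}
  [8] u=0 | in ⊤ | out ⊤ | prev 0 | push {}
  [9] u=3 | in ⊤ | out + | ==
  [10] u=1 | in ⊤ | out ⊤ | prev − | push {6}
  [11] u=2 | in ⊤ | out − | ==
  [12] u=4 | in ⊤ | out ⊤ | ==
  [13] u=5 | in ⊤ | out ⊤ | ==
  [14] u=6 | in ⊤ | out ⊤ | prev + | push {2,3,4,5}
  [15] u=2 | in ⊤ | out − | ==
  [16] u=3 | in ⊤ | out + | ==
  [17] u=4 | in ⊤ | out ⊤ | ==
  [18] u=5 | in ⊤ | out ⊤ | ==

Converged values:
  [0] ⊤
  [1] ⊤
  [2] −
  [3] +
  [4] ⊤
  [5] ⊤
  [6] ⊤

18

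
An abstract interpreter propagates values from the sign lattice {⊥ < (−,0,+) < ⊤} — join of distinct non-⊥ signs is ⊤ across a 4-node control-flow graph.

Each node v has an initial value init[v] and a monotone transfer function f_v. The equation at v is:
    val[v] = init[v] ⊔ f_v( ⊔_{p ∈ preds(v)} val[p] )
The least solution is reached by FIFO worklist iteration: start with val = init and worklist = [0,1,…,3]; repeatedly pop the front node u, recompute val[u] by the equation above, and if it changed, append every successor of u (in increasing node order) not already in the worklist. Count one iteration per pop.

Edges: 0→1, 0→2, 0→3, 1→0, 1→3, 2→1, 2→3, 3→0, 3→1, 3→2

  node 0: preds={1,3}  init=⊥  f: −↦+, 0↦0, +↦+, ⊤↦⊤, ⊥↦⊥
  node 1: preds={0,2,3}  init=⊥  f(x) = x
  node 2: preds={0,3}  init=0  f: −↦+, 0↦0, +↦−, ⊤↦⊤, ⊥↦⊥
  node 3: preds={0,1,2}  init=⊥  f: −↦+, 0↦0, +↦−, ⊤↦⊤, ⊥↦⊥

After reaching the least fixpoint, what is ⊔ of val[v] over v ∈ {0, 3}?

0

Iteration log — 8 steps:
  step 1. node 0  ⊔preds=⊥  new=⊥  stable
  step 2. node 1  ⊔preds=0  new=0  old=⊥  +wl: 0
  step 3. node 2  ⊔preds=⊥  new=0  stable
  step 4. node 3  ⊔preds=0  new=0  old=⊥  +wl: 1,2
  step 5. node 0  ⊔preds=0  new=0  old=⊥  +wl: 3
  step 6. node 1  ⊔preds=0  new=0  stable
  step 7. node 2  ⊔preds=0  new=0  stable
  step 8. node 3  ⊔preds=0  new=0  stable

Least fixpoint reached:
  node 0: 0
  node 1: 0
  node 2: 0
  node 3: 0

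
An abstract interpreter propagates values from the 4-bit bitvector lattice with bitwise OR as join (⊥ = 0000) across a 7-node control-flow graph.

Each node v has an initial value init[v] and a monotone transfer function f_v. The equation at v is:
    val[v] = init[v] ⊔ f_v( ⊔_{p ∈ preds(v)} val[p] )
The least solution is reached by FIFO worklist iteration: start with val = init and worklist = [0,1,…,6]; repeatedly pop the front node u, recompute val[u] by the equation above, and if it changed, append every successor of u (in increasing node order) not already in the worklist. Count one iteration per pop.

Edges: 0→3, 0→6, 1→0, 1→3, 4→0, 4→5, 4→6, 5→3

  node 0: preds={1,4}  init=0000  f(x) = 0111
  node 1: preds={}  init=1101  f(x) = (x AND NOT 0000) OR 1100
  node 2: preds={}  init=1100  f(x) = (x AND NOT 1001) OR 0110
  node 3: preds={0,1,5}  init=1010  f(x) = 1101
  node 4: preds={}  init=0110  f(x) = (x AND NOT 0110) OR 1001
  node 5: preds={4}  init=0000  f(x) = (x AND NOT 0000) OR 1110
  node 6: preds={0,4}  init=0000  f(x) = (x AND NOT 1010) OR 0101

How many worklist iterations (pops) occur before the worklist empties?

9

Worklist (9 pops):
  #1 pop 0: in=1111 → 0111 (was 0000); enqueue []
  #2 pop 1: in=0000 → 1101 (no change)
  #3 pop 2: in=0000 → 1110 (was 1100); enqueue []
  #4 pop 3: in=1111 → 1111 (was 1010); enqueue []
  #5 pop 4: in=0000 → 1111 (was 0110); enqueue [0]
  #6 pop 5: in=1111 → 1111 (was 0000); enqueue [3]
  #7 pop 6: in=1111 → 0101 (was 0000); enqueue []
  #8 pop 0: in=1111 → 0111 (no change)
  #9 pop 3: in=1111 → 1111 (no change)

Fixpoint:
  val[0] = 0111
  val[1] = 1101
  val[2] = 1110
  val[3] = 1111
  val[4] = 1111
  val[5] = 1111
  val[6] = 0101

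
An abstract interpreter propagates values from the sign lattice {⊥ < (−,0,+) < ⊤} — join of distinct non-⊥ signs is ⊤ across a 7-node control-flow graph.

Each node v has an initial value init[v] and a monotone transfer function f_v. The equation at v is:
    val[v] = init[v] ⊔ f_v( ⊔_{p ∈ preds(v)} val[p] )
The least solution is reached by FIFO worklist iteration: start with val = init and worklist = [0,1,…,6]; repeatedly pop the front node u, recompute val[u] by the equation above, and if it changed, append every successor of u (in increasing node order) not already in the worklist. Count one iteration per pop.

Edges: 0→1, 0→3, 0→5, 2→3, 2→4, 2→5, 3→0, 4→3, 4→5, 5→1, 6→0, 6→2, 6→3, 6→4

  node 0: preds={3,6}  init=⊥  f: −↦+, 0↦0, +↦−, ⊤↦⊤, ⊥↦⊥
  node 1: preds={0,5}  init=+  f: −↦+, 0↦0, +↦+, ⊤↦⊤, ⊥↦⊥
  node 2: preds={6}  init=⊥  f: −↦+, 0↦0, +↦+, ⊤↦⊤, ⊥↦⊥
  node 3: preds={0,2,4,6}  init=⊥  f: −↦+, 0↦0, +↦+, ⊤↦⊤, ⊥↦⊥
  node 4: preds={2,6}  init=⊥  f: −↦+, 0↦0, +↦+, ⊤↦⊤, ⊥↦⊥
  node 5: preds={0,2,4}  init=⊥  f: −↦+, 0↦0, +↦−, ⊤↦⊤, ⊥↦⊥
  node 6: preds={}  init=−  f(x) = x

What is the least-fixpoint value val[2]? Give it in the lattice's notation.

+

Iteration log — 11 steps:
  step 1. node 0  ⊔preds=−  new=+  old=⊥  +wl: 
  step 2. node 1  ⊔preds=+  new=+  stable
  step 3. node 2  ⊔preds=−  new=+  old=⊥  +wl: 
  step 4. node 3  ⊔preds=⊤  new=⊤  old=⊥  +wl: 0
  step 5. node 4  ⊔preds=⊤  new=⊤  old=⊥  +wl: 3
  step 6. node 5  ⊔preds=⊤  new=⊤  old=⊥  +wl: 1
  step 7. node 6  ⊔preds=⊥  new=−  stable
  step 8. node 0  ⊔preds=⊤  new=⊤  old=+  +wl: 5
  step 9. node 3  ⊔preds=⊤  new=⊤  stable
  step 10. node 1  ⊔preds=⊤  new=⊤  old=+  +wl: 
  step 11. node 5  ⊔preds=⊤  new=⊤  stable

Least fixpoint reached:
  node 0: ⊤
  node 1: ⊤
  node 2: +
  node 3: ⊤
  node 4: ⊤
  node 5: ⊤
  node 6: −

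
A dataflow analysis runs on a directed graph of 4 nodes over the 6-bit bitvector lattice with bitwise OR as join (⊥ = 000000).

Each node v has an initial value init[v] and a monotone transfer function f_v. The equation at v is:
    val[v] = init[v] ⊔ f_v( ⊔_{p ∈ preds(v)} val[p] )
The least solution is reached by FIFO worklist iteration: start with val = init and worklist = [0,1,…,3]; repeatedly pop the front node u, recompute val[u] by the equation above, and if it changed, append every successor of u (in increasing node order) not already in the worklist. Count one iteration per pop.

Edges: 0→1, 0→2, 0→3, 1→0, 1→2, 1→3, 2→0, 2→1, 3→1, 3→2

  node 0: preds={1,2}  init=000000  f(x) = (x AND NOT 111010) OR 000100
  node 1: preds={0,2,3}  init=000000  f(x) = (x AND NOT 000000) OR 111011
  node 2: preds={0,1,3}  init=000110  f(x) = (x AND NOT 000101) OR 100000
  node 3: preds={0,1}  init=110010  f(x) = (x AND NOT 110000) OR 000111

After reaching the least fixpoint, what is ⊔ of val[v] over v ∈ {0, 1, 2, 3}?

111111

Iteration log — 8 steps:
  step 1. node 0  ⊔preds=000110  new=000100  old=000000  +wl: 
  step 2. node 1  ⊔preds=110110  new=111111  old=000000  +wl: 0
  step 3. node 2  ⊔preds=111111  new=111110  old=000110  +wl: 1
  step 4. node 3  ⊔preds=111111  new=111111  old=110010  +wl: 2
  step 5. node 0  ⊔preds=111111  new=000101  old=000100  +wl: 3
  step 6. node 1  ⊔preds=111111  new=111111  stable
  step 7. node 2  ⊔preds=111111  new=111110  stable
  step 8. node 3  ⊔preds=111111  new=111111  stable

Least fixpoint reached:
  node 0: 000101
  node 1: 111111
  node 2: 111110
  node 3: 111111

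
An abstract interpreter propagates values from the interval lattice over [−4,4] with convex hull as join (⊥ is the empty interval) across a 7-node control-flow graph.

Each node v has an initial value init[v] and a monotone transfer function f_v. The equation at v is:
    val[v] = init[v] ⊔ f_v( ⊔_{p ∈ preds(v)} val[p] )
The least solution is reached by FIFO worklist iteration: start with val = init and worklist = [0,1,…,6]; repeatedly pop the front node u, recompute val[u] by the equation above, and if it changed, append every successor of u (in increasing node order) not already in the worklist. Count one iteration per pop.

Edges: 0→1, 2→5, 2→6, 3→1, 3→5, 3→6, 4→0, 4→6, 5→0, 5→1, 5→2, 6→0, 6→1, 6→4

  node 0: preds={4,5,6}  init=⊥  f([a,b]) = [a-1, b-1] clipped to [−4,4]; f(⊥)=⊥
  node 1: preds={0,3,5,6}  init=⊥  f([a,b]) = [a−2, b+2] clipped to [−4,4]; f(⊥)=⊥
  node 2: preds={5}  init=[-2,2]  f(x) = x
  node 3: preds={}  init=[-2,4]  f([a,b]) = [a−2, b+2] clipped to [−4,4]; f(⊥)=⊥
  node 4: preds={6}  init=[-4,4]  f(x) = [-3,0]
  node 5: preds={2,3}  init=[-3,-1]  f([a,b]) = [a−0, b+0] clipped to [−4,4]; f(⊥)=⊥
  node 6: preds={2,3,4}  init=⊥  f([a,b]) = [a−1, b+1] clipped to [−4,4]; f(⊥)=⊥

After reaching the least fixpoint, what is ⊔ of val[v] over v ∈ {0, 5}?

Trace (13 dequeues):
  [1] u=0 | in [-4,4] | out [-4,3] | prev ⊥ | push {}
  [2] u=1 | in [-4,4] | out [-4,4] | prev ⊥ | push {}
  [3] u=2 | in [-3,-1] | out [-3,2] | prev [-2,2] | push {}
  [4] u=3 | in ⊥ | out [-2,4] | ==
  [5] u=4 | in ⊥ | out [-4,4] | ==
  [6] u=5 | in [-3,4] | out [-3,4] | prev [-3,-1] | push {0,1,2}
  [7] u=6 | in [-4,4] | out [-4,4] | prev ⊥ | push {4}
  [8] u=0 | in [-4,4] | out [-4,3] | ==
  [9] u=1 | in [-4,4] | out [-4,4] | ==
  [10] u=2 | in [-3,4] | out [-3,4] | prev [-3,2] | push {5,6}
  [11] u=4 | in [-4,4] | out [-4,4] | ==
  [12] u=5 | in [-3,4] | out [-3,4] | ==
  [13] u=6 | in [-4,4] | out [-4,4] | ==

Converged values:
  [0] [-4,3]
  [1] [-4,4]
  [2] [-3,4]
  [3] [-2,4]
  [4] [-4,4]
  [5] [-3,4]
  [6] [-4,4]

[-4,4]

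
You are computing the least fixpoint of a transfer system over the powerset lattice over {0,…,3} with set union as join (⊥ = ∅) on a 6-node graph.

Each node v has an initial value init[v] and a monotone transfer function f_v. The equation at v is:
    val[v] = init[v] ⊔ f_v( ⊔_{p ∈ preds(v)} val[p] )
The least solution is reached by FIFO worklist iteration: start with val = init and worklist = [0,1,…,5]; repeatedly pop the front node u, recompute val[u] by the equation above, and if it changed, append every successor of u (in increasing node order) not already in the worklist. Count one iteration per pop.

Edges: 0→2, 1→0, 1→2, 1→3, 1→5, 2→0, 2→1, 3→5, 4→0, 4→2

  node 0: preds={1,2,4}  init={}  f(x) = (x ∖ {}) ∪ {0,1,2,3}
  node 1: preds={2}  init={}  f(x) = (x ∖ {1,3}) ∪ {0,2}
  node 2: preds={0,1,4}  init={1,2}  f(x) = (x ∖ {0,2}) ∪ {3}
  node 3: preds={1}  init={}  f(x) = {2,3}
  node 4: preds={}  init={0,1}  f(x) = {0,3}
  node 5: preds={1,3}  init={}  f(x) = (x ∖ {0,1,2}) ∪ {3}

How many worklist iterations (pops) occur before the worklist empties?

Worklist (9 pops):
  #1 pop 0: in={0,1,2} → {0,1,2,3} (was {}); enqueue []
  #2 pop 1: in={1,2} → {0,2} (was {}); enqueue [0]
  #3 pop 2: in={0,1,2,3} → {1,2,3} (was {1,2}); enqueue [1]
  #4 pop 3: in={0,2} → {2,3} (was {}); enqueue []
  #5 pop 4: in={} → {0,1,3} (was {0,1}); enqueue [2]
  #6 pop 5: in={0,2,3} → {3} (was {}); enqueue []
  #7 pop 0: in={0,1,2,3} → {0,1,2,3} (no change)
  #8 pop 1: in={1,2,3} → {0,2} (no change)
  #9 pop 2: in={0,1,2,3} → {1,2,3} (no change)

Fixpoint:
  val[0] = {0,1,2,3}
  val[1] = {0,2}
  val[2] = {1,2,3}
  val[3] = {2,3}
  val[4] = {0,1,3}
  val[5] = {3}

9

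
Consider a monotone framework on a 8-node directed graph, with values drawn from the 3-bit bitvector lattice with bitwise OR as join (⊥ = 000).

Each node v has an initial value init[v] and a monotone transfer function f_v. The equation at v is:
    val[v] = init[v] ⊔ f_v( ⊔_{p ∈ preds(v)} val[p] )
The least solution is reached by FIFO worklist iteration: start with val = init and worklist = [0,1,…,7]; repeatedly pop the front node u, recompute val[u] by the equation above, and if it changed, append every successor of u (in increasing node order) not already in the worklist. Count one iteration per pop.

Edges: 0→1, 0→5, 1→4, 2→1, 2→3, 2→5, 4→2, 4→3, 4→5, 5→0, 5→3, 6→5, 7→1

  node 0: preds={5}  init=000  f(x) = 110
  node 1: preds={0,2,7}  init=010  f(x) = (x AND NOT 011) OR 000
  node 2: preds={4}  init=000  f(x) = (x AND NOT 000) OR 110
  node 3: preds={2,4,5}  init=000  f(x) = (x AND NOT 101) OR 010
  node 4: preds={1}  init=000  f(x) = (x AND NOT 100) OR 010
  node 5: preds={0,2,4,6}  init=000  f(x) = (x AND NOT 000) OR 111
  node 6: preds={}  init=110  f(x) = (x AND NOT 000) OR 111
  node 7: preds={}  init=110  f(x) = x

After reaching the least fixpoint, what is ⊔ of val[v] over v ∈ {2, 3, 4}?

Worklist (13 pops):
  #1 pop 0: in=000 → 110 (was 000); enqueue []
  #2 pop 1: in=110 → 110 (was 010); enqueue []
  #3 pop 2: in=000 → 110 (was 000); enqueue [1]
  #4 pop 3: in=110 → 010 (was 000); enqueue []
  #5 pop 4: in=110 → 010 (was 000); enqueue [2,3]
  #6 pop 5: in=110 → 111 (was 000); enqueue [0]
  #7 pop 6: in=000 → 111 (was 110); enqueue [5]
  #8 pop 7: in=000 → 110 (no change)
  #9 pop 1: in=110 → 110 (no change)
  #10 pop 2: in=010 → 110 (no change)
  #11 pop 3: in=111 → 010 (no change)
  #12 pop 0: in=111 → 110 (no change)
  #13 pop 5: in=111 → 111 (no change)

Fixpoint:
  val[0] = 110
  val[1] = 110
  val[2] = 110
  val[3] = 010
  val[4] = 010
  val[5] = 111
  val[6] = 111
  val[7] = 110

110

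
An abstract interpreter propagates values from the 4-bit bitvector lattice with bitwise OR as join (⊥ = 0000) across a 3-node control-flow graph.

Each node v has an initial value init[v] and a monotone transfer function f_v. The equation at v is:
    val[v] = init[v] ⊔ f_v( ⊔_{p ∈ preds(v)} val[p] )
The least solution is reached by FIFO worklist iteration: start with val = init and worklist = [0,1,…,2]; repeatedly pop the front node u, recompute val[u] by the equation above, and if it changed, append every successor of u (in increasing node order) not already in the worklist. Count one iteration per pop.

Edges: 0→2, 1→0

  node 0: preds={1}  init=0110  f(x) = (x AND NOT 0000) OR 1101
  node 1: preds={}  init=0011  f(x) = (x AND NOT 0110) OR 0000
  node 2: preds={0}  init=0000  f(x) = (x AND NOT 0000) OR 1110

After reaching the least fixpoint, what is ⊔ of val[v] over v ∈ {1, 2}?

Trace (3 dequeues):
  [1] u=0 | in 0011 | out 1111 | prev 0110 | push {}
  [2] u=1 | in 0000 | out 0011 | ==
  [3] u=2 | in 1111 | out 1111 | prev 0000 | push {}

Converged values:
  [0] 1111
  [1] 0011
  [2] 1111

1111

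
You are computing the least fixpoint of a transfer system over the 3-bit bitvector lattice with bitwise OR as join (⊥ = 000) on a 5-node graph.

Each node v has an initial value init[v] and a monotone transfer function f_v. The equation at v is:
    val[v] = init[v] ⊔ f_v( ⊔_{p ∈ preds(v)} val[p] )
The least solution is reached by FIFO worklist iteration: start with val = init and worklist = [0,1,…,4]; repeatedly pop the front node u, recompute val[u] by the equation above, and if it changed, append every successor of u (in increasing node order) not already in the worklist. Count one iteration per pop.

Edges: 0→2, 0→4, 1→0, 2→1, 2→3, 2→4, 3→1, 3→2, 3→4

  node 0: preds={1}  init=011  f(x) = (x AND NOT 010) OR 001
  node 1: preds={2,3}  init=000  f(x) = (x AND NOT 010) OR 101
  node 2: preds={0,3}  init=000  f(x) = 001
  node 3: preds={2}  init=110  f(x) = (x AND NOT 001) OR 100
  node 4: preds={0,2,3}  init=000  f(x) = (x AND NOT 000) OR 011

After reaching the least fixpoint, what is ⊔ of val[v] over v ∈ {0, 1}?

Iteration log — 9 steps:
  step 1. node 0  ⊔preds=000  new=011  stable
  step 2. node 1  ⊔preds=110  new=101  old=000  +wl: 0
  step 3. node 2  ⊔preds=111  new=001  old=000  +wl: 1
  step 4. node 3  ⊔preds=001  new=110  stable
  step 5. node 4  ⊔preds=111  new=111  old=000  +wl: 
  step 6. node 0  ⊔preds=101  new=111  old=011  +wl: 2,4
  step 7. node 1  ⊔preds=111  new=101  stable
  step 8. node 2  ⊔preds=111  new=001  stable
  step 9. node 4  ⊔preds=111  new=111  stable

Least fixpoint reached:
  node 0: 111
  node 1: 101
  node 2: 001
  node 3: 110
  node 4: 111

111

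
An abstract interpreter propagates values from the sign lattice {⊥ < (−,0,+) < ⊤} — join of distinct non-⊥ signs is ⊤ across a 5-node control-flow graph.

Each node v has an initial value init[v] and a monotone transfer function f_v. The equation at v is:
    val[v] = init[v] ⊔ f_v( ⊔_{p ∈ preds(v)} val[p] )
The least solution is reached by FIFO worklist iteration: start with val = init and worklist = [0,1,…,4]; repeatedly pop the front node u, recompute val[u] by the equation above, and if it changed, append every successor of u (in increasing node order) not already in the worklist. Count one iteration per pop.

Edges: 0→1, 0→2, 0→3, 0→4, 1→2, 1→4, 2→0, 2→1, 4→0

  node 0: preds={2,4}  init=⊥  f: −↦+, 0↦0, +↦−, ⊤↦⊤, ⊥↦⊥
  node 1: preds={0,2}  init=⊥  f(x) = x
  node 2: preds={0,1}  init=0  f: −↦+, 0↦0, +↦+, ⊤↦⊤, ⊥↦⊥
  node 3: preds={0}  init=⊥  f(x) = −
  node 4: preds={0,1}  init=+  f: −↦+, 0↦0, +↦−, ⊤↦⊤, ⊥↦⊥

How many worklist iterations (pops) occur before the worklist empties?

7

Worklist (7 pops):
  #1 pop 0: in=⊤ → ⊤ (was ⊥); enqueue []
  #2 pop 1: in=⊤ → ⊤ (was ⊥); enqueue []
  #3 pop 2: in=⊤ → ⊤ (was 0); enqueue [0,1]
  #4 pop 3: in=⊤ → − (was ⊥); enqueue []
  #5 pop 4: in=⊤ → ⊤ (was +); enqueue []
  #6 pop 0: in=⊤ → ⊤ (no change)
  #7 pop 1: in=⊤ → ⊤ (no change)

Fixpoint:
  val[0] = ⊤
  val[1] = ⊤
  val[2] = ⊤
  val[3] = −
  val[4] = ⊤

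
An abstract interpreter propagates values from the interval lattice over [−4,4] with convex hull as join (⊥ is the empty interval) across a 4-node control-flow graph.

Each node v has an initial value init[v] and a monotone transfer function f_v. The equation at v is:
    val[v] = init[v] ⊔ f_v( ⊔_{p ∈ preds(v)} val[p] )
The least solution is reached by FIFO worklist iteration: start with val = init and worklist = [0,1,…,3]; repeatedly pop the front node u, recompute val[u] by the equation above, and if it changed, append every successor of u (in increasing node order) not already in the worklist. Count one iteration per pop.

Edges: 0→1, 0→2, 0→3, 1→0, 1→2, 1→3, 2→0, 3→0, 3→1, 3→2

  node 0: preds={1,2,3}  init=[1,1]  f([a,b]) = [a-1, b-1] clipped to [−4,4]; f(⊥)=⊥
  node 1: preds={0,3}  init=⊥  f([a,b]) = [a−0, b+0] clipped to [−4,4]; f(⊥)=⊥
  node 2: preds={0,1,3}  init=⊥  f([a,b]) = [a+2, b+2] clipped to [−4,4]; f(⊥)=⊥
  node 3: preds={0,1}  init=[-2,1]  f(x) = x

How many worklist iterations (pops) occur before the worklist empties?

Trace (15 dequeues):
  [1] u=0 | in [-2,1] | out [-3,1] | prev [1,1] | push {}
  [2] u=1 | in [-3,1] | out [-3,1] | prev ⊥ | push {0}
  [3] u=2 | in [-3,1] | out [-1,3] | prev ⊥ | push {}
  [4] u=3 | in [-3,1] | out [-3,1] | prev [-2,1] | push {1,2}
  [5] u=0 | in [-3,3] | out [-4,2] | prev [-3,1] | push {3}
  [6] u=1 | in [-4,2] | out [-4,2] | prev [-3,1] | push {0}
  [7] u=2 | in [-4,2] | out [-2,4] | prev [-1,3] | push {}
  [8] u=3 | in [-4,2] | out [-4,2] | prev [-3,1] | push {1,2}
  [9] u=0 | in [-4,4] | out [-4,3] | prev [-4,2] | push {3}
  [10] u=1 | in [-4,3] | out [-4,3] | prev [-4,2] | push {0}
  [11] u=2 | in [-4,3] | out [-2,4] | ==
  [12] u=3 | in [-4,3] | out [-4,3] | prev [-4,2] | push {1,2}
  [13] u=0 | in [-4,4] | out [-4,3] | ==
  [14] u=1 | in [-4,3] | out [-4,3] | ==
  [15] u=2 | in [-4,3] | out [-2,4] | ==

Converged values:
  [0] [-4,3]
  [1] [-4,3]
  [2] [-2,4]
  [3] [-4,3]

15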